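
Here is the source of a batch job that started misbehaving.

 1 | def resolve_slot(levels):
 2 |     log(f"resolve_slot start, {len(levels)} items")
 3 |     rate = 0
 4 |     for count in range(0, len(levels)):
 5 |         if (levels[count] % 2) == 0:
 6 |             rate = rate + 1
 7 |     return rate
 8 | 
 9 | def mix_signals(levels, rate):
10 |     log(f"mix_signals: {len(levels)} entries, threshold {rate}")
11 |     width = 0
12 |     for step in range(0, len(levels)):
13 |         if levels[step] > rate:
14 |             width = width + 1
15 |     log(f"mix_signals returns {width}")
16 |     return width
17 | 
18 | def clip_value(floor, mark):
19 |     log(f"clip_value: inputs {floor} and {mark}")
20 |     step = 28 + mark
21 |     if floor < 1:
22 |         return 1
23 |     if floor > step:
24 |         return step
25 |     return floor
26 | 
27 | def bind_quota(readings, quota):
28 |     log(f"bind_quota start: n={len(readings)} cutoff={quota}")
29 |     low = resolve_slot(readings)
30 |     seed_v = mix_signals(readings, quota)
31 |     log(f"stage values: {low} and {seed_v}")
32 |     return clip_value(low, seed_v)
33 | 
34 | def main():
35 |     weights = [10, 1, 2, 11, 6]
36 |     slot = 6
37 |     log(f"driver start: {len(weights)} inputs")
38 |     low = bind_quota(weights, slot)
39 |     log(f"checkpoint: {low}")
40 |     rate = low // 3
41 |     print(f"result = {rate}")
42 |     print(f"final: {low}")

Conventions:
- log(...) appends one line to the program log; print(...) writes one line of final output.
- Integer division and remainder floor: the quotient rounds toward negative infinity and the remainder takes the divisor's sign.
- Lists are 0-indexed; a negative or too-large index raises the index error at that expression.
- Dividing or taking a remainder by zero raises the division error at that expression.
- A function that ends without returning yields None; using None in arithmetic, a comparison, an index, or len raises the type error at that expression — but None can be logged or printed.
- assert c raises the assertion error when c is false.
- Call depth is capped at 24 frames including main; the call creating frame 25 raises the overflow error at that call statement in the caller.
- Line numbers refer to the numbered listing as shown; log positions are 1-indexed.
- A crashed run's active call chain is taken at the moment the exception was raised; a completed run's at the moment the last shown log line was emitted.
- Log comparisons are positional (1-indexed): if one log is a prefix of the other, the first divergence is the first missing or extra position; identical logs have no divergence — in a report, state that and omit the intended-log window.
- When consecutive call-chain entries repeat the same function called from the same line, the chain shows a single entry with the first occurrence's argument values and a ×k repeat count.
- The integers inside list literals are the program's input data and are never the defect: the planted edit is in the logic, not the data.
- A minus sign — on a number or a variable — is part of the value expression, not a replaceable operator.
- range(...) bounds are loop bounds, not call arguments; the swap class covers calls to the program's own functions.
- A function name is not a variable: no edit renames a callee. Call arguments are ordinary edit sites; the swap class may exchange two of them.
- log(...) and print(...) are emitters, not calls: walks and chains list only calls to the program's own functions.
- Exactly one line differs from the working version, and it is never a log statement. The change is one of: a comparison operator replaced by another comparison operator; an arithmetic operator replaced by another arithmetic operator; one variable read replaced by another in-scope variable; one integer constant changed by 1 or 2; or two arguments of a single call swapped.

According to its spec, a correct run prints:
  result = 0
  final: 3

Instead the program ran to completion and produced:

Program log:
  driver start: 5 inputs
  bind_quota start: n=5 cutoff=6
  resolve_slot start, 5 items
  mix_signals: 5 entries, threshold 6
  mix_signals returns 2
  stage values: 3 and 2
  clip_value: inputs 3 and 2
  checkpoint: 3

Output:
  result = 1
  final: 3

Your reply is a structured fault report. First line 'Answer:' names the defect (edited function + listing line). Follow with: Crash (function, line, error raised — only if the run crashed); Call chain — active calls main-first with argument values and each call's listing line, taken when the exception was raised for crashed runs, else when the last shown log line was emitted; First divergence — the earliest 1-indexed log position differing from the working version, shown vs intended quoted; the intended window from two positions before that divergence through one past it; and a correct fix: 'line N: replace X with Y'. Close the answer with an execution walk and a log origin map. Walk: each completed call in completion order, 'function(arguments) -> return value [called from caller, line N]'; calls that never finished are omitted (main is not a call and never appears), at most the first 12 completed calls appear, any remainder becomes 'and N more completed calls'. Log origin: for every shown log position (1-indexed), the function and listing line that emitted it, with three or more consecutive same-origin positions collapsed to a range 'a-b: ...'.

Answer: the defect is in main at line 40.
The tell: The logs agree in full; only the final output differs.
Call chain: main.
First divergence: there is none — every log position agrees.
Execution walk:
  resolve_slot([10, 1, 2, 11, 6]) -> 3  [called from bind_quota, line 29]
  mix_signals([10, 1, 2, 11, 6], 6) -> 2  [called from bind_quota, line 30]
  clip_value(3, 2) -> 3  [called from bind_quota, line 32]
  bind_quota([10, 1, 2, 11, 6], 6) -> 3  [called from main, line 38]
Log line origins:
  1: emitted by main (line 37)
  2: emitted by bind_quota (line 28)
  3: emitted by resolve_slot (line 2)
  4: emitted by mix_signals (line 10)
  5: emitted by mix_signals (line 15)
  6: emitted by bind_quota (line 31)
  7: emitted by clip_value (line 19)
  8: emitted by main (line 39)
A correct fix: line 40: replace `//` with `-`.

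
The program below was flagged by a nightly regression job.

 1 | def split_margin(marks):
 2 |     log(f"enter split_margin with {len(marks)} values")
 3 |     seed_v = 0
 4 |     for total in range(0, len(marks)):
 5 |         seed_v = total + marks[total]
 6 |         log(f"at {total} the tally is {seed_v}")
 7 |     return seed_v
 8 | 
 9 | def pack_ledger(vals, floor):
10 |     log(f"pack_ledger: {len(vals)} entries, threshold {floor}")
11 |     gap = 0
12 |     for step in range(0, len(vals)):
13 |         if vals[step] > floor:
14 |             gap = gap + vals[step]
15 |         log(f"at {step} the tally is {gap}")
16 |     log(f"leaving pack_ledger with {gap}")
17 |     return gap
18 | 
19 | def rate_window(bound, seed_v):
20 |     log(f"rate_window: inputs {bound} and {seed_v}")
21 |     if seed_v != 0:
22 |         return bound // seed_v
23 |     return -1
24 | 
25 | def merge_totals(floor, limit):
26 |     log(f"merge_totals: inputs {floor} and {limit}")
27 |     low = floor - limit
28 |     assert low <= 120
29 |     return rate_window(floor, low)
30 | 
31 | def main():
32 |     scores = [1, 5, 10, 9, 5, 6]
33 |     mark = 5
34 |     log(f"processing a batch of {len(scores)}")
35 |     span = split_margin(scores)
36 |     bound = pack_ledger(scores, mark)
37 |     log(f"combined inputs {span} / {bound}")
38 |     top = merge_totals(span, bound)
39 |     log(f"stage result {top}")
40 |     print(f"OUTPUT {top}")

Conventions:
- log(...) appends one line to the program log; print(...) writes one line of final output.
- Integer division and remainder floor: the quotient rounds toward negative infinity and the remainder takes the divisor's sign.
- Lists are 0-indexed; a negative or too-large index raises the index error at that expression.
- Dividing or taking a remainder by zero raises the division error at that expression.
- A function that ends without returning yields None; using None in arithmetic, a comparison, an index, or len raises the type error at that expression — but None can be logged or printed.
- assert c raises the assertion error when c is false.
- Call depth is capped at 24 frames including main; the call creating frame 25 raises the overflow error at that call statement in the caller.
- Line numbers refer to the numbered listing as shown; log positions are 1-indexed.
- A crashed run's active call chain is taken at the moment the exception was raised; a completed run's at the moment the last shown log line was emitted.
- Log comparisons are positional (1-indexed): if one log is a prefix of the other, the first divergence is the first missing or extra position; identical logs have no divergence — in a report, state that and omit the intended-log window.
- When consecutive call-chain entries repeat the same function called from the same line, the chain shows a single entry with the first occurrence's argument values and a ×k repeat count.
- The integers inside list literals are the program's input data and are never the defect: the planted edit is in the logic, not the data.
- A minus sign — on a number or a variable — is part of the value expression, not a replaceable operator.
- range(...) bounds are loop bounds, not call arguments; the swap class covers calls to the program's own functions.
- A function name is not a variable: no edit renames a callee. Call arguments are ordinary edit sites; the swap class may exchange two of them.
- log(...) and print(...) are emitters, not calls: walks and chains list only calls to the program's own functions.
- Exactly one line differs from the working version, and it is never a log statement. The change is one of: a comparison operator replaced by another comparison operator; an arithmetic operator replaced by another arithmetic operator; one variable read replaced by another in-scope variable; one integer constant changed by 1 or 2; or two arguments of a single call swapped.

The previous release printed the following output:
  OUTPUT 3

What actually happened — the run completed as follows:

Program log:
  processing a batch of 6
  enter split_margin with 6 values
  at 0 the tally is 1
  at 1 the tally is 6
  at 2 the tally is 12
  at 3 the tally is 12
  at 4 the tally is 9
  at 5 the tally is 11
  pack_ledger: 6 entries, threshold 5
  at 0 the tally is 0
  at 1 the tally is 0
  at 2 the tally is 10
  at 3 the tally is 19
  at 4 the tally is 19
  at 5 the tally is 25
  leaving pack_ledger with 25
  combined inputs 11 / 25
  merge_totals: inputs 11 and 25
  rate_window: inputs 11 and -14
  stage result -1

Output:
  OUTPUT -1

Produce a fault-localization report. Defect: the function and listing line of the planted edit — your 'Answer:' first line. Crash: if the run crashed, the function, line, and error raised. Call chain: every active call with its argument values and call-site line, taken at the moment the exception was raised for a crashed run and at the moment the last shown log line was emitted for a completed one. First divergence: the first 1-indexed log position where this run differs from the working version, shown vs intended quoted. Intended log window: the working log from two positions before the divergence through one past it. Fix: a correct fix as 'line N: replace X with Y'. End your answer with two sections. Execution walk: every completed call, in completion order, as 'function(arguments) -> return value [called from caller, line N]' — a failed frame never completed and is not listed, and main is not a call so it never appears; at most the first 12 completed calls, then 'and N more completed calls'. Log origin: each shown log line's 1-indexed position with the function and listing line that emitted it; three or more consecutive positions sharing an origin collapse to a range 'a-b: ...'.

Answer: the defect is in split_margin at line 5.
Key fact: Position 5 is the first bad log line: 'at 2 the tally is 12' should read 'at 2 the tally is 16'.
Call chain: main.
First divergence: position 5 — shown 'at 2 the tally is 12', intended 'at 2 the tally is 16'.
Intended log window:
  3: at 0 the tally is 1
  4: at 1 the tally is 6
  5: at 2 the tally is 16
  6: at 3 the tally is 25
Execution walk:
  split_margin([1, 5, 10, 9, 5, 6]) -> 11  [called from main, line 35]
  pack_ledger([1, 5, 10, 9, 5, 6], 5) -> 25  [called from main, line 36]
  rate_window(11, -14) -> -1  [called from merge_totals, line 29]
  merge_totals(11, 25) -> -1  [called from main, line 38]
Origin of each log line:
  1: from main, line 34
  2: from split_margin, line 2
  3-8: from split_margin, line 6
  9: from pack_ledger, line 10
  10-15: from pack_ledger, line 15
  16: from pack_ledger, line 16
  17: from main, line 37
  18: from merge_totals, line 26
  19: from rate_window, line 20
  20: from main, line 39
A correct fix: line 5: replace `total + marks[total]` with `seed_v + marks[total]`.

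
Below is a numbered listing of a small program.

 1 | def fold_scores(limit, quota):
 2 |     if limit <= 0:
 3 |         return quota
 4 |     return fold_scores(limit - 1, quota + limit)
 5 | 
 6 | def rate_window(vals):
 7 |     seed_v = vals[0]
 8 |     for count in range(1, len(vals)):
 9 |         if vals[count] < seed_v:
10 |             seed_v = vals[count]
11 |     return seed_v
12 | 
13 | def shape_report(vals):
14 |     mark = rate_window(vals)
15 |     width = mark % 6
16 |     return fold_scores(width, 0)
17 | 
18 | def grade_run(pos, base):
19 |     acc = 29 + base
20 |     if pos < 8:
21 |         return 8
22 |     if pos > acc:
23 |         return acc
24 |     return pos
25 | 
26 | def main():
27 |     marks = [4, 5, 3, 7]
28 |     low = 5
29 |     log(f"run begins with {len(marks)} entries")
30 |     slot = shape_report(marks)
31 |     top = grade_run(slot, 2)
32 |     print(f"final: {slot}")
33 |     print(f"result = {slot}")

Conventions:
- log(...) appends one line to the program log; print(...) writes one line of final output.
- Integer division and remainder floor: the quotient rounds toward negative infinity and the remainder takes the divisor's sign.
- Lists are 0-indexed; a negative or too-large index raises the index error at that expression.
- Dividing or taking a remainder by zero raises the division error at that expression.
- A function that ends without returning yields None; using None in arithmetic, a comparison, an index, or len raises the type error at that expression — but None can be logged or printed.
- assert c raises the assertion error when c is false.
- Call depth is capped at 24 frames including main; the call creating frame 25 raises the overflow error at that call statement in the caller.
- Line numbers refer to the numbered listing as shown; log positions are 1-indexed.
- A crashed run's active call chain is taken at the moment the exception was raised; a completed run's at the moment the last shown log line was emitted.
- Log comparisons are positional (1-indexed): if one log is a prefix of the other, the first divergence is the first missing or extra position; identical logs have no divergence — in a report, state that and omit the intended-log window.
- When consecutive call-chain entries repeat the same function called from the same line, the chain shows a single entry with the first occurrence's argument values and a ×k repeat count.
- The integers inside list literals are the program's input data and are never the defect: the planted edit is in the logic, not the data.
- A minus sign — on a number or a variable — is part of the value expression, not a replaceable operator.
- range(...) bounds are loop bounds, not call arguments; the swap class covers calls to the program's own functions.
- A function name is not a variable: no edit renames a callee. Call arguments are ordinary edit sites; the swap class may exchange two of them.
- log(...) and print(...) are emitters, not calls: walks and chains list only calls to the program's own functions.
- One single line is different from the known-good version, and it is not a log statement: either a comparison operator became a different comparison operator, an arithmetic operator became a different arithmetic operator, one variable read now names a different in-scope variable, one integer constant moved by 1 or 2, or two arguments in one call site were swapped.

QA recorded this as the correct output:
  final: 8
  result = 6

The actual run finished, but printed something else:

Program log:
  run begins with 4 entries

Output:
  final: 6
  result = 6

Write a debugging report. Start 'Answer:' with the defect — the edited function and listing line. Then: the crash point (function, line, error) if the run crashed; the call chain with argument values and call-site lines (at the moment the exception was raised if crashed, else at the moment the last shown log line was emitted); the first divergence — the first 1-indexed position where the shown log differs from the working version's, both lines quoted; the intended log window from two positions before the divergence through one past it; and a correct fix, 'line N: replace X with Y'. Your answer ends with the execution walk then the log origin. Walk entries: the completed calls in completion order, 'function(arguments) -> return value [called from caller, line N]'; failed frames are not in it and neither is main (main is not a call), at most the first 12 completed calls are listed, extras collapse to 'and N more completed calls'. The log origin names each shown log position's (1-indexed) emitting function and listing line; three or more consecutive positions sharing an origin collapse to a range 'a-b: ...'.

Answer: the defect is in main at line 32.
The tell: The logs agree in full; only the final output differs.
Call chain: main.
First divergence: none — the logs agree in full.
Execution walk:
  rate_window([4, 5, 3, 7]) -> 3  [called from shape_report, line 14]
  fold_scores(0, 6) -> 6  [called from fold_scores, line 4]
  fold_scores(1, 5) -> 6  [called from fold_scores, line 4]
  fold_scores(2, 3) -> 6  [called from fold_scores, line 4]
  fold_scores(3, 0) -> 6  [called from shape_report, line 16]
  shape_report([4, 5, 3, 7]) -> 6  [called from main, line 30]
  grade_run(6, 2) -> 8  [called from main, line 31]
Origin of each log line:
  1: logged in main at line 29
A correct fix: line 32: replace `slot` with `top`.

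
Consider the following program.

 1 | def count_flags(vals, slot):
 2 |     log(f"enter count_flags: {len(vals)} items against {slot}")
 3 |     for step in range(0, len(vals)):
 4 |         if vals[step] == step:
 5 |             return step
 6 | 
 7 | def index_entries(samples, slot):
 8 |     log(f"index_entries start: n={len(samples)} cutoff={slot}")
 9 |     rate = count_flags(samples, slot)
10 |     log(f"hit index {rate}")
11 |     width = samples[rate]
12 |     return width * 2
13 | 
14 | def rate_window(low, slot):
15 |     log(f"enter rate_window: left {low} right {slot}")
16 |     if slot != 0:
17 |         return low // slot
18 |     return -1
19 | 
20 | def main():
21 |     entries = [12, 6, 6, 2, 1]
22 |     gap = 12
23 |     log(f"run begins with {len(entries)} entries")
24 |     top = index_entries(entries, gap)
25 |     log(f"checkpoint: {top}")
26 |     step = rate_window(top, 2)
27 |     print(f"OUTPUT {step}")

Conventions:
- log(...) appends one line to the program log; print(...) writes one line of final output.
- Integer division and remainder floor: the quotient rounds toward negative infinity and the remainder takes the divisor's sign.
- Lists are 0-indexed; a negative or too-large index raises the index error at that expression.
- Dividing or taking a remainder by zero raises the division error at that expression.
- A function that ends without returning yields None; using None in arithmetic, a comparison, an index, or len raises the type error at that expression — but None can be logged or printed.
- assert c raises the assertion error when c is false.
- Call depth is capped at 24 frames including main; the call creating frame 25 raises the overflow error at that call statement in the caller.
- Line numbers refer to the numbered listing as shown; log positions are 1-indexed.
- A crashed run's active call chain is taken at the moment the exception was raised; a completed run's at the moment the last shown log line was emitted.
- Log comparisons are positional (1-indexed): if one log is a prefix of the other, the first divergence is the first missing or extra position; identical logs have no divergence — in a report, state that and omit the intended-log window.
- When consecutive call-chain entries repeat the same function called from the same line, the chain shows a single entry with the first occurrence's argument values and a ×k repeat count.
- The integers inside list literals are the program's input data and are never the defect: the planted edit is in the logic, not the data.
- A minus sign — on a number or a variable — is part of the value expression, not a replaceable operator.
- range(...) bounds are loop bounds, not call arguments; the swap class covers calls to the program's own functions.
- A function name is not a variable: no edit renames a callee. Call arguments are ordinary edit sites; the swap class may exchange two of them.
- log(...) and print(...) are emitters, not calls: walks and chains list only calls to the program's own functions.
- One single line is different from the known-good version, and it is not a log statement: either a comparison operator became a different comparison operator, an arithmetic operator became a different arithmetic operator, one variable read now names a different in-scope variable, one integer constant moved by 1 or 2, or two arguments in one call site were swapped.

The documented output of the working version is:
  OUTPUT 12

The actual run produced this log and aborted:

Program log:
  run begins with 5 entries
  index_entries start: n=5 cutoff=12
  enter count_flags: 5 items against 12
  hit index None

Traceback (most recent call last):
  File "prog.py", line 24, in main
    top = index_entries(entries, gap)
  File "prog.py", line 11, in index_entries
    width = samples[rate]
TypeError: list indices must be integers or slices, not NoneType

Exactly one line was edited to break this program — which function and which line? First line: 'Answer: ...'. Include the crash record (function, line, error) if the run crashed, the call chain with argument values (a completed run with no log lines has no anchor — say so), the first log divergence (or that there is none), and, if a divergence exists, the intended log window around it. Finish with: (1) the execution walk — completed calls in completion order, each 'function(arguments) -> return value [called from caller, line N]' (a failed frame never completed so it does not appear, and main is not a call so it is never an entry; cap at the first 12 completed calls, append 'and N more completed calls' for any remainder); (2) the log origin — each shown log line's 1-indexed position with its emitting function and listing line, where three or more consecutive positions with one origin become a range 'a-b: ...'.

Answer: the defect is in count_flags at line 4.
Core observation: The log first diverges at position 4: the faulty run prints 'hit index None' where the working version prints 'hit index 0'.
Crash: index_entries, line 11, TypeError.
Call chain: main -> index_entries([12, 6, 6, 2, 1], 12) (called at line 24).
First divergence: position 4 — shown 'hit index None', intended 'hit index 0'.
Intended log window:
  2: index_entries start: n=5 cutoff=12
  3: enter count_flags: 5 items against 12
  4: hit index 0
  5: checkpoint: 24
Execution walk:
  count_flags([12, 6, 6, 2, 1], 12) -> None  [called from index_entries, line 9]
Log origin:
  1: emitted by main (line 23)
  2: emitted by index_entries (line 8)
  3: emitted by count_flags (line 2)
  4: emitted by index_entries (line 10)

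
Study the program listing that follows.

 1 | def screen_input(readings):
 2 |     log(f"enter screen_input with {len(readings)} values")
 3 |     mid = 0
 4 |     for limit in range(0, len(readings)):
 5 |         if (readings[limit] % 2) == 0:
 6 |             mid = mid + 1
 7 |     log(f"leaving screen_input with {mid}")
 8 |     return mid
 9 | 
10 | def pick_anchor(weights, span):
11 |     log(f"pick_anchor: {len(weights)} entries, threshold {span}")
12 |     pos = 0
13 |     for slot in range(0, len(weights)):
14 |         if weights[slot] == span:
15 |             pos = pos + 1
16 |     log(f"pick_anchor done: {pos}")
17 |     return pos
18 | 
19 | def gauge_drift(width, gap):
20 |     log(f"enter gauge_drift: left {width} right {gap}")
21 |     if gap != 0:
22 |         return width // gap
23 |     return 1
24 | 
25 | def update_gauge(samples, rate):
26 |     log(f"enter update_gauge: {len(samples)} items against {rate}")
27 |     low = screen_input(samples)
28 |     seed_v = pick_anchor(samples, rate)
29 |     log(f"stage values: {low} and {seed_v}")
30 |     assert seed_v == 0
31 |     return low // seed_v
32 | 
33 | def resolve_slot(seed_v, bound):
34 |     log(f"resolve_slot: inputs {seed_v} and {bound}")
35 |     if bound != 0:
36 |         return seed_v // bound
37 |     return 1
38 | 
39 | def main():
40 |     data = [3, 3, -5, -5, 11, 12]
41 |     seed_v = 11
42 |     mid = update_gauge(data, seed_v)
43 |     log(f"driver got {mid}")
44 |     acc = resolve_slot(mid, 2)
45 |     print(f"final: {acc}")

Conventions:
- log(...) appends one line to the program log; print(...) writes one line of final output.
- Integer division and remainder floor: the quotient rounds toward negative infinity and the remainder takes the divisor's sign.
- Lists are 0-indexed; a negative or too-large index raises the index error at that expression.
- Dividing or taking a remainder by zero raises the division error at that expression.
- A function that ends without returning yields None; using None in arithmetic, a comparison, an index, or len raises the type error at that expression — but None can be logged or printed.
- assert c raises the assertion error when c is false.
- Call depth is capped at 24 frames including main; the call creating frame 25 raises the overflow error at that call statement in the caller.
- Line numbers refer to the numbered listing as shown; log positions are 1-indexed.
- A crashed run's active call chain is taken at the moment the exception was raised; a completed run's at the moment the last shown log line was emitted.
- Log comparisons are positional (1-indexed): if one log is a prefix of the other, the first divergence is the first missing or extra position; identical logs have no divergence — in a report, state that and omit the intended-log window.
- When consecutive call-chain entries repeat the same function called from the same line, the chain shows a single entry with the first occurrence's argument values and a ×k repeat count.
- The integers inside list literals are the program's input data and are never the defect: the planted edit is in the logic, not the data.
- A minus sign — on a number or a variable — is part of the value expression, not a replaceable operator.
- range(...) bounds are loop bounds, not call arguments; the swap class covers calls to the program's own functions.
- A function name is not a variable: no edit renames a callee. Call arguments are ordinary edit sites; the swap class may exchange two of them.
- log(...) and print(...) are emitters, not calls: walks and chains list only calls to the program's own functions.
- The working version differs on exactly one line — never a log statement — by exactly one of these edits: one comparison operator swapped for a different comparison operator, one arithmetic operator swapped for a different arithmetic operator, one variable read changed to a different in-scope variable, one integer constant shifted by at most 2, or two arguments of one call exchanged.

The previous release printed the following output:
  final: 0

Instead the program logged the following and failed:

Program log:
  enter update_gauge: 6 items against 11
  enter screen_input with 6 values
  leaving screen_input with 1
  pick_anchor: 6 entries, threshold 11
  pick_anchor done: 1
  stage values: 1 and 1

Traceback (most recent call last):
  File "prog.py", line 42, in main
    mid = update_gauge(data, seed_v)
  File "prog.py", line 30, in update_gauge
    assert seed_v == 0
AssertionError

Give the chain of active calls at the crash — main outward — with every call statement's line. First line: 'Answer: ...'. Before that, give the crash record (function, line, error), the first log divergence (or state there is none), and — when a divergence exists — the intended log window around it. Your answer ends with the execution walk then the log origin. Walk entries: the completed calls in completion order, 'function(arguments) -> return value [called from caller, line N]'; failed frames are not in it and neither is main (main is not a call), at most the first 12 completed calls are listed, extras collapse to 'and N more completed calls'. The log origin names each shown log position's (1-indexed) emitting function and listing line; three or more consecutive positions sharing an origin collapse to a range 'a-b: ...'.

Answer: main -> update_gauge (called at line 42).
The tell: The faulty run's log stops after 6 lines; the working version's next line would be 'driver got 1'.
Crash: update_gauge, line 30, AssertionError.
First divergence: position 7; the shown log stops at 6 lines while the working version next logs 'driver got 1'.
Intended log window:
  5: pick_anchor done: 1
  6: stage values: 1 and 1
  7: driver got 1
  8: resolve_slot: inputs 1 and 2
Execution walk:
  screen_input([3, 3, -5, -5, 11, 12]) -> 1  [called from update_gauge, line 27]
  pick_anchor([3, 3, -5, -5, 11, 12], 11) -> 1  [called from update_gauge, line 28]
Log line origins:
  1: logged in update_gauge at line 26
  2: logged in screen_input at line 2
  3: logged in screen_input at line 7
  4: logged in pick_anchor at line 11
  5: logged in pick_anchor at line 16
  6: logged in update_gauge at line 29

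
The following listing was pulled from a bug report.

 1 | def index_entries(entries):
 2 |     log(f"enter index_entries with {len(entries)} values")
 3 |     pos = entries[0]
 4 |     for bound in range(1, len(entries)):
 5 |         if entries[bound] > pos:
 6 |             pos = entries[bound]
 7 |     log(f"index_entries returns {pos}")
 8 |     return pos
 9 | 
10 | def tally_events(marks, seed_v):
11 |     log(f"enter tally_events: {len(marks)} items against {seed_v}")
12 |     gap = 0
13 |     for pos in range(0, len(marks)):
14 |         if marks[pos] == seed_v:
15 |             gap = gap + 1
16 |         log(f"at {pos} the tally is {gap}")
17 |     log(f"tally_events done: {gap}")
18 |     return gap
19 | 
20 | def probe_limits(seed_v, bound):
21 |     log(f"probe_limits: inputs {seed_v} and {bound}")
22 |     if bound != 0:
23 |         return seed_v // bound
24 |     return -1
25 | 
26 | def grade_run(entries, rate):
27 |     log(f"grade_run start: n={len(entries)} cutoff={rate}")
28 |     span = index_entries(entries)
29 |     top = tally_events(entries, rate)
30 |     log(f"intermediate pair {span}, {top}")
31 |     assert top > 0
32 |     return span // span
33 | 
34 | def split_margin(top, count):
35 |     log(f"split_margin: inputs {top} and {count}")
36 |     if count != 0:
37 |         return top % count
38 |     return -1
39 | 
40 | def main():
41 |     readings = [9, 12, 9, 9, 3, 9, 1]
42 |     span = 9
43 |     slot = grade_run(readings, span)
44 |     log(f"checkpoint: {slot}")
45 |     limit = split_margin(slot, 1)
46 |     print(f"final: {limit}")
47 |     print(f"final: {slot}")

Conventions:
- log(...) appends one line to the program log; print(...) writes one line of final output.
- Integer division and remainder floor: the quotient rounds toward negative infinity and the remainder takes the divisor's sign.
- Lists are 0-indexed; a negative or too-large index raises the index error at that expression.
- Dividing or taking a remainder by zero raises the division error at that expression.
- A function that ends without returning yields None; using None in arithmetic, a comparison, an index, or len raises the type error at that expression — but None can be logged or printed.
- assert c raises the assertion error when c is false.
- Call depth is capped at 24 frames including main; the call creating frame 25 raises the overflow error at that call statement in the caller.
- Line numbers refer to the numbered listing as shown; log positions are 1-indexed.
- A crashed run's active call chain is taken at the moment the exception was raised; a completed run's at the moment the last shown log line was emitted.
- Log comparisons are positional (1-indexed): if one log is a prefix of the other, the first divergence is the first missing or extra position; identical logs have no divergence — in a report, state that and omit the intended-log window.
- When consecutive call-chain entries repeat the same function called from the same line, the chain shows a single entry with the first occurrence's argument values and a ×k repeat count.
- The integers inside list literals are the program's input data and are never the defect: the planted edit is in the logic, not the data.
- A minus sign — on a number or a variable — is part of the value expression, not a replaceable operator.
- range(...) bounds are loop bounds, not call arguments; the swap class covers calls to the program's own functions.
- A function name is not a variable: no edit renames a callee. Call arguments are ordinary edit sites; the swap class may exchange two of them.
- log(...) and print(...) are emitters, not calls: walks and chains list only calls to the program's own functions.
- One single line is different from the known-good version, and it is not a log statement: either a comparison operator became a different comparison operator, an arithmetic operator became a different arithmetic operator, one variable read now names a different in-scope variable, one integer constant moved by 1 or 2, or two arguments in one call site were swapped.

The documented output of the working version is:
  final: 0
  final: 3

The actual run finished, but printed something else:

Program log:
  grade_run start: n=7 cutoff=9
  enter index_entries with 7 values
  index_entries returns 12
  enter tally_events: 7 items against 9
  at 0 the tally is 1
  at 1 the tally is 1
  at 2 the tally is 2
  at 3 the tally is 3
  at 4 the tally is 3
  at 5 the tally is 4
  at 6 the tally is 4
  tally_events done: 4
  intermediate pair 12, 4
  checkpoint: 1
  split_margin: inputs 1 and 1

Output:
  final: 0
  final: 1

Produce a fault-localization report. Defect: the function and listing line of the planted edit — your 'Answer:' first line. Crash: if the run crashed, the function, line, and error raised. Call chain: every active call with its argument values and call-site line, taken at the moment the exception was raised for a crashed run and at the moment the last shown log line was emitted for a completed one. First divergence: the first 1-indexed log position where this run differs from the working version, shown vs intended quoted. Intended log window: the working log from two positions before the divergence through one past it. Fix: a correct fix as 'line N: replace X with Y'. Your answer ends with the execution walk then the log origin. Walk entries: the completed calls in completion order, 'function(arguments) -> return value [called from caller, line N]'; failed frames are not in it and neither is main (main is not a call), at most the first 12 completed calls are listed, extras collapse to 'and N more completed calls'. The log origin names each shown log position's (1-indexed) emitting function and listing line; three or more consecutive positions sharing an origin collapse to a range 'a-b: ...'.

Answer: the defect is in grade_run at line 32.
Key observation: Everything matches until log position 14, which reads 'checkpoint: 1' in place of 'checkpoint: 3'.
Call chain: main -> split_margin(1, 1) (called at line 45).
First divergence: at position 14 the run shows 'checkpoint: 1' where the working version logs 'checkpoint: 3'.
Intended log window:
  12: tally_events done: 4
  13: intermediate pair 12, 4
  14: checkpoint: 3
  15: split_margin: inputs 3 and 1
Execution walk:
  index_entries([9, 12, 9, 9, 3, 9, 1]) -> 12  [called from grade_run, line 28]
  tally_events([9, 12, 9, 9, 3, 9, 1], 9) -> 4  [called from grade_run, line 29]
  grade_run([9, 12, 9, 9, 3, 9, 1], 9) -> 1  [called from main, line 43]
  split_margin(1, 1) -> 0  [called from main, line 45]
Log line origins:
  1 — grade_run, line 27
  2 — index_entries, line 2
  3 — index_entries, line 7
  4 — tally_events, line 11
  5-11 — tally_events, line 16
  12 — tally_events, line 17
  13 — grade_run, line 30
  14 — main, line 44
  15 — split_margin, line 35
A correct fix: line 32: replace `span // span` with `span // top`.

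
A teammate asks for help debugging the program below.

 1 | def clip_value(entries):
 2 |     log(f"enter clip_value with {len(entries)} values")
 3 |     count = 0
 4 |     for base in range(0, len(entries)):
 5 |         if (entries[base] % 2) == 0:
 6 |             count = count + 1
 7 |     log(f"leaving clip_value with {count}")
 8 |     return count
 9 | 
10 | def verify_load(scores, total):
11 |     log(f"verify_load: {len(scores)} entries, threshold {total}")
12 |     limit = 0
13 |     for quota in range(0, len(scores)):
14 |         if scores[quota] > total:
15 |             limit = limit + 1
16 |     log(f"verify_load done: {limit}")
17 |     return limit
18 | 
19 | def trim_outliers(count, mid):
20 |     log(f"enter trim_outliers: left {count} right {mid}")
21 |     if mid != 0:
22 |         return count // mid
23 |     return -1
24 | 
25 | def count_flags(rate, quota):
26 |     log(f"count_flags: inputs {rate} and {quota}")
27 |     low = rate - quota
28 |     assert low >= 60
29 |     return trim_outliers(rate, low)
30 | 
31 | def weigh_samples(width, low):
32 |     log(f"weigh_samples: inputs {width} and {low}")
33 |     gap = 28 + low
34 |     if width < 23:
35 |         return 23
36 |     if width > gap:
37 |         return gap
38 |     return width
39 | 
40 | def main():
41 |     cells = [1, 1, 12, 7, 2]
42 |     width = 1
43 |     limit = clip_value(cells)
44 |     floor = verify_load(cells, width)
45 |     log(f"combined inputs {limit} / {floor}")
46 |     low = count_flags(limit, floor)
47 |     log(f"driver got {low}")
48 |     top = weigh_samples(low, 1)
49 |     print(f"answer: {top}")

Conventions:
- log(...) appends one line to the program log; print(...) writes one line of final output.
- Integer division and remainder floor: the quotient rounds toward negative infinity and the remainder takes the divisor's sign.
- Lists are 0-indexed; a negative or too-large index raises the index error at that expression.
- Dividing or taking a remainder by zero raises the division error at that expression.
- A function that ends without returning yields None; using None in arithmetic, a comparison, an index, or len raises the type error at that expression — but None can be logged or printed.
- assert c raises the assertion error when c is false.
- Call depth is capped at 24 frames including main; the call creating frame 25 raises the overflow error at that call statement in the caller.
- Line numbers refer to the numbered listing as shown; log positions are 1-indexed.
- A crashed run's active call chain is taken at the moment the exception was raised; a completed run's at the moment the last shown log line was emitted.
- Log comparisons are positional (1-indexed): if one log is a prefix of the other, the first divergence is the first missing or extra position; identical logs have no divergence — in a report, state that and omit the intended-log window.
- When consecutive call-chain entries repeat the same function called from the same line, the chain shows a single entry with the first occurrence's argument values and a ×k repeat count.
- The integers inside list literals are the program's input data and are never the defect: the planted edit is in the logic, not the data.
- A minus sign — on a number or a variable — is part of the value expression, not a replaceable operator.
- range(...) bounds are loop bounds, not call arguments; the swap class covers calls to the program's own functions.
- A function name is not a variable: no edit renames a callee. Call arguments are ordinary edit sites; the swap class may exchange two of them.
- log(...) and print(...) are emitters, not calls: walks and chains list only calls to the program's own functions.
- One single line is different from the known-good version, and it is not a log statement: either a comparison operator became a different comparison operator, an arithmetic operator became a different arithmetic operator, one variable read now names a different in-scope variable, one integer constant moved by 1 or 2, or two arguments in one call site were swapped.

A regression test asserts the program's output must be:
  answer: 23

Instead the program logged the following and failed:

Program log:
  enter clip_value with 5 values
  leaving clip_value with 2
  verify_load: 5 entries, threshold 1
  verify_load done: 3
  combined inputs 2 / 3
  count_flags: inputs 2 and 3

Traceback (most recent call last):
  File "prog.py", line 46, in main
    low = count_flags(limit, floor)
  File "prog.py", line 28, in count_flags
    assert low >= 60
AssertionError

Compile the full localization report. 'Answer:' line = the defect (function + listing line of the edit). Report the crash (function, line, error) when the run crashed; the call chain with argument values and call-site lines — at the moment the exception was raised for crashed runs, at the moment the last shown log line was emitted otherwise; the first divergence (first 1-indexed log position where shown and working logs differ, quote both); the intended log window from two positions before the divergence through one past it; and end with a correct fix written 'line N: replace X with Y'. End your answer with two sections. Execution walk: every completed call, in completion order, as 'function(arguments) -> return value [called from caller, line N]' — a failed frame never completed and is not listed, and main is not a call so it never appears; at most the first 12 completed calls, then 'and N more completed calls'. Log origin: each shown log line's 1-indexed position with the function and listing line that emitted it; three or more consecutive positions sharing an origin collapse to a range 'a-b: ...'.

Answer: the defect is in count_flags at line 28.
Core observation: The shown log is a 6-line prefix of the intended one, whose next entry is 'enter trim_outliers: left 2 right -1'.
Crash: count_flags, line 28, AssertionError.
Call chain: main -> count_flags(2, 3) (called at line 46).
First divergence: position 7 — the faulty run's log ends after 6 lines; the working version continues with 'enter trim_outliers: left 2 right -1'.
Intended log window:
  5: combined inputs 2 / 3
  6: count_flags: inputs 2 and 3
  7: enter trim_outliers: left 2 right -1
  8: driver got -2
Execution walk:
  clip_value([1, 1, 12, 7, 2]) -> 2  [called from main, line 43]
  verify_load([1, 1, 12, 7, 2], 1) -> 3  [called from main, line 44]
Log origins:
  1: emitted by clip_value (line 2)
  2: emitted by clip_value (line 7)
  3: emitted by verify_load (line 11)
  4: emitted by verify_load (line 16)
  5: emitted by main (line 45)
  6: emitted by count_flags (line 26)
A correct fix: line 28: replace `>=` with `<=`.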